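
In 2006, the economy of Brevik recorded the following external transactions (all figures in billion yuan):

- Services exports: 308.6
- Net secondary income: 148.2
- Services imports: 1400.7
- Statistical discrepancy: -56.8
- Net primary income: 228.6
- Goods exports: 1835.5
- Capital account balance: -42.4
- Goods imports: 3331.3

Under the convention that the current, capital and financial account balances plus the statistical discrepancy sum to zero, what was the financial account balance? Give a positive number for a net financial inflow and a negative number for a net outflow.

2310.3

Goods balance = 1835.5 - 3331.3 = -1495.8
Services balance = 308.6 - 1400.7 = -1092.1
Trade balance (goods + services) = -1495.8 + (-1092.1) = -2587.9
Net primary income = 228.6
Net secondary income = 148.2
Current account = -2587.9 + 228.6 + 148.2 = -2211.1
Financial account = -(-2211.1 + (-42.4) + (-56.8)) = 2310.3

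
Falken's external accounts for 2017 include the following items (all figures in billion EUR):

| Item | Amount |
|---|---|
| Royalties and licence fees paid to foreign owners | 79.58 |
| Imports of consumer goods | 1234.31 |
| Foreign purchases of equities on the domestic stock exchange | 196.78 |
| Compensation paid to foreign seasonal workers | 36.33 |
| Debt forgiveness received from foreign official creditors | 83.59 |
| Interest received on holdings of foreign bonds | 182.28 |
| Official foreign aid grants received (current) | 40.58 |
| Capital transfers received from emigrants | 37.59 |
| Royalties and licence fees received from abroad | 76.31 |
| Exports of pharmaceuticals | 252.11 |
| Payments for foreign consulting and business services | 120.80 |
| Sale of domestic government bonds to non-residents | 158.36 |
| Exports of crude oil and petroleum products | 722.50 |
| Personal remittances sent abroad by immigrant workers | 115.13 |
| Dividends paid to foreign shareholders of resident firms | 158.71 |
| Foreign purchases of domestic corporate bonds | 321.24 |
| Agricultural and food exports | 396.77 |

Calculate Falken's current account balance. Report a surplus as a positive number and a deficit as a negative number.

-74.31

Goods: 722.50 + 252.11 - 1234.31 + 396.77 = 137.07
Services: -79.58 + 76.31 - 120.80 = -124.07
Primary income: -158.71 - 36.33 + 182.28 = -12.76
Secondary income: 40.58 - 115.13 = -74.55
Current account = 137.07 + (-124.07) + (-12.76) + (-74.55) = -74.31
(Excluded from the current account — financial account: foreign purchases of equities on the domestic stock exchange 196.78, sale of domestic government bonds to non-residents 158.36, foreign purchases of domestic corporate bonds 321.24; capital account: debt forgiveness received from foreign official creditors 83.59, capital transfers received from emigrants 37.59.)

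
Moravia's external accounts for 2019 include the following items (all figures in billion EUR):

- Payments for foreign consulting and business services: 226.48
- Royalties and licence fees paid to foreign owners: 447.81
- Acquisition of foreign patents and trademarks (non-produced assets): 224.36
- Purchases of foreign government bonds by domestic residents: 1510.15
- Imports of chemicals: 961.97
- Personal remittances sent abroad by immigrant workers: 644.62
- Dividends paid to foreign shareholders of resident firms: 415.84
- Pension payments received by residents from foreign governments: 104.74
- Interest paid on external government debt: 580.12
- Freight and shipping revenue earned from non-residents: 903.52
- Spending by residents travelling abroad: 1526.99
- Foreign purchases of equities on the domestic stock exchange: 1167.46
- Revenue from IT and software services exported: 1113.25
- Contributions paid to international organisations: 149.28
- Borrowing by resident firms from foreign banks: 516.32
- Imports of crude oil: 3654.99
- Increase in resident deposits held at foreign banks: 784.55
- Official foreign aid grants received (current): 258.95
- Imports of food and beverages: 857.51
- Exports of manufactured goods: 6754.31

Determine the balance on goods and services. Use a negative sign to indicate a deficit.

1095.33

Goods: -857.51 + 6754.31 - 3654.99 - 961.97 = 1279.84
Services: -1526.99 + 1113.25 + 903.52 - 226.48 - 447.81 = -184.51
Trade balance = 1279.84 + (-184.51) = 1095.33
(Excluded from the trade balance — capital account: acquisition of foreign patents and trademarks (non-produced assets) 224.36; financial account: purchases of foreign government bonds by domestic residents 1510.15, foreign purchases of equities on the domestic stock exchange 1167.46, borrowing by resident firms from foreign banks 516.32, increase in resident deposits held at foreign banks 784.55; secondary income: personal remittances sent abroad by immigrant workers 644.62, pension payments received by residents from foreign governments 104.74, contributions paid to international organisations 149.28, official foreign aid grants received (current) 258.95; primary income: dividends paid to foreign shareholders of resident firms 415.84, interest paid on external government debt 580.12.)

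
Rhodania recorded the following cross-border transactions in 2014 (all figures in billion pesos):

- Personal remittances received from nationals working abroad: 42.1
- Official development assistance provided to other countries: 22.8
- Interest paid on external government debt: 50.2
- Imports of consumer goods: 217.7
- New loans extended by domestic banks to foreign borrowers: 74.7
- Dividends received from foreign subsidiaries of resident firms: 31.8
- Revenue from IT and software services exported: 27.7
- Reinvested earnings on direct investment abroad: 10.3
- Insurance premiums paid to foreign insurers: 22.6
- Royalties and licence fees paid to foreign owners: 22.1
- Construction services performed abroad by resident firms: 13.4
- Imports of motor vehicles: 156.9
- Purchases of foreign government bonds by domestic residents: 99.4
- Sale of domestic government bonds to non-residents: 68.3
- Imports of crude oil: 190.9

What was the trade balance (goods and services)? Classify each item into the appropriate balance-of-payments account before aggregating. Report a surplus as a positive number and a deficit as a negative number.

Goods: -156.9 - 217.7 - 190.9 = -565.5
Services: -22.6 + 27.7 - 22.1 + 13.4 = -3.6
Trade balance = -565.5 + (-3.6) = -569.1
(Excluded from the trade balance — secondary income: personal remittances received from nationals working abroad 42.1, official development assistance provided to other countries 22.8; primary income: interest paid on external government debt 50.2, dividends received from foreign subsidiaries of resident firms 31.8, reinvested earnings on direct investment abroad 10.3; financial account: new loans extended by domestic banks to foreign borrowers 74.7, purchases of foreign government bonds by domestic residents 99.4, sale of domestic government bonds to non-residents 68.3.)

-569.1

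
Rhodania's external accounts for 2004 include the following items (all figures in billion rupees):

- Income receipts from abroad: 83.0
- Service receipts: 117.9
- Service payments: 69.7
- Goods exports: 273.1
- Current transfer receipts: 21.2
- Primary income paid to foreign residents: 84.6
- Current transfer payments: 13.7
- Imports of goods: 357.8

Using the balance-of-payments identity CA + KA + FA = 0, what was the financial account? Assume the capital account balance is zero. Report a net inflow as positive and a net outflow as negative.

30.6

Goods balance = 273.1 - 357.8 = -84.7
Services balance = 117.9 - 69.7 = 48.2
Trade balance (goods + services) = -84.7 + 48.2 = -36.5
Net primary income = 83.0 - 84.6 = -1.6
Net secondary income = 21.2 - 13.7 = 7.5
Current account = -36.5 + (-1.6) + 7.5 = -30.6
Financial account = -(-30.6) = 30.6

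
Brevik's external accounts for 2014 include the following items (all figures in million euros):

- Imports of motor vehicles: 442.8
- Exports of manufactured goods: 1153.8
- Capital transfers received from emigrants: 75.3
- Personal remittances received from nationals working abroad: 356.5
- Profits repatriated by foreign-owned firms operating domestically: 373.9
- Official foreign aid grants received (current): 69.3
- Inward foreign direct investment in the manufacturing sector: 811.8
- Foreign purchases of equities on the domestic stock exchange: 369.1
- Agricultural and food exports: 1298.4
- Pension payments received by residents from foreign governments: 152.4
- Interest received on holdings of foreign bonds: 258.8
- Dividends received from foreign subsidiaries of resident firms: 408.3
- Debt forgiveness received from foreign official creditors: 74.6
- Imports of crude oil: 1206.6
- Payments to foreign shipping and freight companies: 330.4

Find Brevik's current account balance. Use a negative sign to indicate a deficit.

Goods: -442.8 + 1298.4 + 1153.8 - 1206.6 = 802.8
Services: -330.4
Primary income: -373.9 + 258.8 + 408.3 = 293.2
Secondary income: 152.4 + 356.5 + 69.3 = 578.2
Current account = 802.8 + (-330.4) + 293.2 + 578.2 = 1343.8
(Excluded from the current account — capital account: capital transfers received from emigrants 75.3, debt forgiveness received from foreign official creditors 74.6; financial account: inward foreign direct investment in the manufacturing sector 811.8, foreign purchases of equities on the domestic stock exchange 369.1.)

1343.8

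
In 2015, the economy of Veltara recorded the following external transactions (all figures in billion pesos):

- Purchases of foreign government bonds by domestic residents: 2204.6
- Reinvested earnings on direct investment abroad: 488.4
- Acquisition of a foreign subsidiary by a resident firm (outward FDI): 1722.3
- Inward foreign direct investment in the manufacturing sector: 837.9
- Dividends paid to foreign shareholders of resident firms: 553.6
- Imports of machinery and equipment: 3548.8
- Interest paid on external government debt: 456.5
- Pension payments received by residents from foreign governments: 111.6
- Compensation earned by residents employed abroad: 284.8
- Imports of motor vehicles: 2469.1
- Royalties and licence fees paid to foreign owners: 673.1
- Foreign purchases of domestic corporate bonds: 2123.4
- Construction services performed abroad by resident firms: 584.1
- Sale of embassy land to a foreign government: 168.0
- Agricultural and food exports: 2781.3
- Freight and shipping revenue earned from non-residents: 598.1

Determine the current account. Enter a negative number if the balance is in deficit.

-2852.8

Goods: -3548.8 + 2781.3 - 2469.1 = -3236.6
Services: -673.1 + 598.1 + 584.1 = 509.1
Primary income: 284.8 - 553.6 - 456.5 + 488.4 = -236.9
Secondary income: 111.6
Current account = (-3236.6) + 509.1 + (-236.9) + 111.6 = -2852.8
(Excluded from the current account — financial account: purchases of foreign government bonds by domestic residents 2204.6, acquisition of a foreign subsidiary by a resident firm (outward FDI) 1722.3, inward foreign direct investment in the manufacturing sector 837.9, foreign purchases of domestic corporate bonds 2123.4; capital account: sale of embassy land to a foreign government 168.0.)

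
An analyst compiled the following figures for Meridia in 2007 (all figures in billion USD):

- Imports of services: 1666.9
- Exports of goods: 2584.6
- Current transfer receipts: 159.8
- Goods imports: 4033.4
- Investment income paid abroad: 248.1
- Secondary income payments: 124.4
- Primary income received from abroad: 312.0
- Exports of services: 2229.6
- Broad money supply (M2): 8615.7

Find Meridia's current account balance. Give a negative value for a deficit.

Goods balance = 2584.6 - 4033.4 = -1448.8
Services balance = 2229.6 - 1666.9 = 562.7
Trade balance (goods + services) = -1448.8 + 562.7 = -886.1
Net primary income = 312.0 - 248.1 = 63.9
Net secondary income = 159.8 - 124.4 = 35.4
Current account = -886.1 + 63.9 + 35.4 = -786.8

-786.8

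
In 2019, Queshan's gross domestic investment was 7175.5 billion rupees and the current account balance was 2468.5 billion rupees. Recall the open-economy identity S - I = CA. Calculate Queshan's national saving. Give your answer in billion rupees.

9644.0

S = I + CA = 7175.5 + 2468.5 = 9644.0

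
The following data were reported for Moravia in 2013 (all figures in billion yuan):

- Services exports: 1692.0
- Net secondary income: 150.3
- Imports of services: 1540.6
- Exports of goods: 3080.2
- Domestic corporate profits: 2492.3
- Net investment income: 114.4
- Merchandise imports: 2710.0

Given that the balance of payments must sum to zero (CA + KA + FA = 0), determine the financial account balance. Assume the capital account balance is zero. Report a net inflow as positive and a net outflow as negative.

Goods balance = 3080.2 - 2710.0 = 370.2
Services balance = 1692.0 - 1540.6 = 151.4
Trade balance (goods + services) = 370.2 + 151.4 = 521.6
Net primary income = 114.4
Net secondary income = 150.3
Current account = 521.6 + 114.4 + 150.3 = 786.3
Financial account = -(786.3) = -786.3

-786.3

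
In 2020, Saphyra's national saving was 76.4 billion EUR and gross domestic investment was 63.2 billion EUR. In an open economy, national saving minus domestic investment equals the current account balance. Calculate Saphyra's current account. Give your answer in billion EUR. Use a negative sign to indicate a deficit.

S - I = CA (net lending to the rest of the world).
CA = S - I = 76.4 - 63.2 = 13.2

13.2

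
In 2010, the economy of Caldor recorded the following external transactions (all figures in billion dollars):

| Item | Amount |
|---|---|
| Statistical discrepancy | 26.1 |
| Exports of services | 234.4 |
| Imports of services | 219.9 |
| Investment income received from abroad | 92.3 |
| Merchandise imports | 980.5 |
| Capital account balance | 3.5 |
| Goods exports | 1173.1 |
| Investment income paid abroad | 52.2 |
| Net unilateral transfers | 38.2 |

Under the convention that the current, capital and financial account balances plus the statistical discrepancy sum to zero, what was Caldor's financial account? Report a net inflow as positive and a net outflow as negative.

-315.0

Goods balance = 1173.1 - 980.5 = 192.6
Services balance = 234.4 - 219.9 = 14.5
Trade balance (goods + services) = 192.6 + 14.5 = 207.1
Net primary income = 92.3 - 52.2 = 40.1
Net secondary income = 38.2
Current account = 207.1 + 40.1 + 38.2 = 285.4
Financial account = -(285.4 + 3.5 + 26.1) = -315.0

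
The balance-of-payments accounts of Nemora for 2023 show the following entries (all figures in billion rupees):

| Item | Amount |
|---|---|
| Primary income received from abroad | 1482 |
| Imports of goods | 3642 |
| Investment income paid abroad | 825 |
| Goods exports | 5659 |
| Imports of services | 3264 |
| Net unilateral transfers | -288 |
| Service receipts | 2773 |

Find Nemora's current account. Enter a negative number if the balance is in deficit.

1895

Goods balance = 5659 - 3642 = 2017
Services balance = 2773 - 3264 = -491
Trade balance (goods + services) = 2017 + (-491) = 1526
Net primary income = 1482 - 825 = 657
Net secondary income = -288
Current account = 1526 + 657 + (-288) = 1895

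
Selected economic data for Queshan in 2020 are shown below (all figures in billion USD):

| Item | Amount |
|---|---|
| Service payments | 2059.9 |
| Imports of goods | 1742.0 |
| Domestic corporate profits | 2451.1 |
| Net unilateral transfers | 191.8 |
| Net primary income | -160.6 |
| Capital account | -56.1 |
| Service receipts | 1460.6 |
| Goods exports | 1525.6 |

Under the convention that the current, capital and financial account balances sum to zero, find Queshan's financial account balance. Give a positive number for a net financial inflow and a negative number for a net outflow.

Goods balance = 1525.6 - 1742.0 = -216.4
Services balance = 1460.6 - 2059.9 = -599.3
Trade balance (goods + services) = -216.4 + (-599.3) = -815.7
Net primary income = -160.6
Net secondary income = 191.8
Current account = -815.7 + (-160.6) + 191.8 = -784.5
Financial account = -(-784.5 + (-56.1)) = 840.6

840.6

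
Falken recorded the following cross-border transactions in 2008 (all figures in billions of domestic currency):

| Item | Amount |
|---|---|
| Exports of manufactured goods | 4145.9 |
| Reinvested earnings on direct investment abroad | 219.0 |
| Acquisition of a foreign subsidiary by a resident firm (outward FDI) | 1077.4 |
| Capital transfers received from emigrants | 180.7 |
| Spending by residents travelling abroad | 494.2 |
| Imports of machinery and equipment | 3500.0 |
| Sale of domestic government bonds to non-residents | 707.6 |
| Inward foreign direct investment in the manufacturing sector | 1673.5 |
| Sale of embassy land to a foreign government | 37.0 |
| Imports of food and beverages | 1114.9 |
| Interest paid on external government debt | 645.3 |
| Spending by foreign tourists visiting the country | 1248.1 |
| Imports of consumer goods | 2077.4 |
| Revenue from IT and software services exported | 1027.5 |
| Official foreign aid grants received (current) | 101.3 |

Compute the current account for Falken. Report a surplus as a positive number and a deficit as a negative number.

Goods: 4145.9 - 2077.4 - 1114.9 - 3500.0 = -2546.4
Services: 1027.5 + 1248.1 - 494.2 = 1781.4
Primary income: -645.3 + 219.0 = -426.3
Secondary income: 101.3
Current account = (-2546.4) + 1781.4 + (-426.3) + 101.3 = -1090.0
(Excluded from the current account — financial account: acquisition of a foreign subsidiary by a resident firm (outward FDI) 1077.4, sale of domestic government bonds to non-residents 707.6, inward foreign direct investment in the manufacturing sector 1673.5; capital account: capital transfers received from emigrants 180.7, sale of embassy land to a foreign government 37.0.)

-1090.0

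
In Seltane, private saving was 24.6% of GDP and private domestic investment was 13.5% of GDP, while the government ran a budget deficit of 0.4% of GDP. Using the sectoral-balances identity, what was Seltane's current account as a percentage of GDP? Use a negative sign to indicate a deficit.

By the sectoral-balances identity, CA = (S_private - I) + (T - G).
Private balance = 24.6 - 13.5 = 11.1
Government balance (T - G) = -0.4
CA = 11.1 + (-0.4) = 10.7

10.7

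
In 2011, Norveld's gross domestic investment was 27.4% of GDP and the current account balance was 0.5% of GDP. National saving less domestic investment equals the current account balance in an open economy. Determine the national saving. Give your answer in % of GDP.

27.9

S - I = CA (net lending to the rest of the world).
S = I + CA = 27.4 + 0.5 = 27.9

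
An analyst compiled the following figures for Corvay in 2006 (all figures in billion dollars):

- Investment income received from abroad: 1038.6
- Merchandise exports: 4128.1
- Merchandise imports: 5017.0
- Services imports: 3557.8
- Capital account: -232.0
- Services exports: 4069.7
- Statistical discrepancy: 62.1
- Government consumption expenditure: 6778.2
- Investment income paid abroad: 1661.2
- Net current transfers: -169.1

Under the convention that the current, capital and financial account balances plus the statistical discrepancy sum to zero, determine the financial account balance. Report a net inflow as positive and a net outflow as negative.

Goods balance = 4128.1 - 5017.0 = -888.9
Services balance = 4069.7 - 3557.8 = 511.9
Trade balance (goods + services) = -888.9 + 511.9 = -377.0
Net primary income = 1038.6 - 1661.2 = -622.6
Net secondary income = -169.1
Current account = -377.0 + (-622.6) + (-169.1) = -1168.7
Financial account = -(-1168.7 + (-232.0) + 62.1) = 1338.6

1338.6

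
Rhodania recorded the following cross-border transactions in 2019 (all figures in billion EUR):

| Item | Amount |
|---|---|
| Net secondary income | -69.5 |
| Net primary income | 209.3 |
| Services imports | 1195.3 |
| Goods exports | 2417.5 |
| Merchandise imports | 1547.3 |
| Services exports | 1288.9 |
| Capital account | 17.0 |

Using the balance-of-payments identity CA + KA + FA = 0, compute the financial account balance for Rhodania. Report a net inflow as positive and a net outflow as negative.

Goods balance = 2417.5 - 1547.3 = 870.2
Services balance = 1288.9 - 1195.3 = 93.6
Trade balance (goods + services) = 870.2 + 93.6 = 963.8
Net primary income = 209.3
Net secondary income = -69.5
Current account = 963.8 + 209.3 + (-69.5) = 1103.6
Financial account = -(1103.6 + 17.0) = -1120.6

-1120.6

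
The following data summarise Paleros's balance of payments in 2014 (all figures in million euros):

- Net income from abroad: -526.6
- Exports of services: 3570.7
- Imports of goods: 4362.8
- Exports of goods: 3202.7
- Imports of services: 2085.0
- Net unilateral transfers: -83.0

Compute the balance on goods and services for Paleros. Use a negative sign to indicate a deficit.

Goods balance = 3202.7 - 4362.8 = -1160.1
Services balance = 3570.7 - 2085.0 = 1485.7
Trade balance (goods + services) = -1160.1 + 1485.7 = 325.6

325.6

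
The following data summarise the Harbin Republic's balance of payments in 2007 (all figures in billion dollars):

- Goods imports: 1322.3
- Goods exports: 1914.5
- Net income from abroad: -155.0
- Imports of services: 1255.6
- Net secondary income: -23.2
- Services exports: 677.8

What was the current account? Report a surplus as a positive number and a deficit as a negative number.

Goods balance = 1914.5 - 1322.3 = 592.2
Services balance = 677.8 - 1255.6 = -577.8
Trade balance (goods + services) = 592.2 + (-577.8) = 14.4
Net primary income = -155.0
Net secondary income = -23.2
Current account = 14.4 + (-155.0) + (-23.2) = -163.8

-163.8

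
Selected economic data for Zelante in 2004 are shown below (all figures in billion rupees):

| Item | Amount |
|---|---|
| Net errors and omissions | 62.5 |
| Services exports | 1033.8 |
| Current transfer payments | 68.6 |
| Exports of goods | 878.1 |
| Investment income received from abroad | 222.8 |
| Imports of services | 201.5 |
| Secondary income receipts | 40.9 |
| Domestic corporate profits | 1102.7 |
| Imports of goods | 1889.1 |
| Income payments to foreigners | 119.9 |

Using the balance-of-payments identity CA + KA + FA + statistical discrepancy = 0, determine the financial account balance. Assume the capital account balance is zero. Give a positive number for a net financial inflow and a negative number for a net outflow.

Goods balance = 878.1 - 1889.1 = -1011.0
Services balance = 1033.8 - 201.5 = 832.3
Trade balance (goods + services) = -1011.0 + 832.3 = -178.7
Net primary income = 222.8 - 119.9 = 102.9
Net secondary income = 40.9 - 68.6 = -27.7
Current account = -178.7 + 102.9 + (-27.7) = -103.5
Financial account = -(-103.5 + 62.5) = 41.0

41.0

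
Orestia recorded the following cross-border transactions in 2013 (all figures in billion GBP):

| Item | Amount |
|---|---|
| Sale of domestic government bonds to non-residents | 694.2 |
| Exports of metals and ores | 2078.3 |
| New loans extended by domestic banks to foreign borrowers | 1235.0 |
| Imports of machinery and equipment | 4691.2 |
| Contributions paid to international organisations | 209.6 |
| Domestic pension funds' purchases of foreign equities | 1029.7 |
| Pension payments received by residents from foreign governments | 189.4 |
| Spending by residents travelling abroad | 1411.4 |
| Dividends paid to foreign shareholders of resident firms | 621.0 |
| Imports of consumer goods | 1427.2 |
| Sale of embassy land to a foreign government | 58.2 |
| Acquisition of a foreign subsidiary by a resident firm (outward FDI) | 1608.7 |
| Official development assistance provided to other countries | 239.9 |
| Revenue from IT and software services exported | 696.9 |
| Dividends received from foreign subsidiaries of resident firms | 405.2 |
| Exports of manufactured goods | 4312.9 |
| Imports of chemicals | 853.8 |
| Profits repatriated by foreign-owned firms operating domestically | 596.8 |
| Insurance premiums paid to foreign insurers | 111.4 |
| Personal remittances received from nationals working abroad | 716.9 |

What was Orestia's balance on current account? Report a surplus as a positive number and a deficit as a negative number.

-1762.7

Goods: 4312.9 - 1427.2 + 2078.3 - 4691.2 - 853.8 = -581.0
Services: 696.9 - 1411.4 - 111.4 = -825.9
Primary income: -596.8 - 621.0 + 405.2 = -812.6
Secondary income: -239.9 + 189.4 - 209.6 + 716.9 = 456.8
Current account = (-581.0) + (-825.9) + (-812.6) + 456.8 = -1762.7
(Excluded from the current account — financial account: sale of domestic government bonds to non-residents 694.2, new loans extended by domestic banks to foreign borrowers 1235.0, domestic pension funds' purchases of foreign equities 1029.7, acquisition of a foreign subsidiary by a resident firm (outward FDI) 1608.7; capital account: sale of embassy land to a foreign government 58.2.)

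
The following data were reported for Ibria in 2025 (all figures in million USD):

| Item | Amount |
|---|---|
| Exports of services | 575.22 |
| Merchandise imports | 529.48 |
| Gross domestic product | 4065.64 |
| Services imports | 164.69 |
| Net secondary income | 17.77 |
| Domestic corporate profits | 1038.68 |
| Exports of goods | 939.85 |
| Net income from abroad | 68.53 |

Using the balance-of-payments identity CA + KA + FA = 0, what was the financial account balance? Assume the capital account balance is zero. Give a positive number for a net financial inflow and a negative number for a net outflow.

Goods balance = 939.85 - 529.48 = 410.37
Services balance = 575.22 - 164.69 = 410.53
Trade balance (goods + services) = 410.37 + 410.53 = 820.90
Net primary income = 68.53
Net secondary income = 17.77
Current account = 820.90 + 68.53 + 17.77 = 907.20
Financial account = -(907.20) = -907.20

-907.20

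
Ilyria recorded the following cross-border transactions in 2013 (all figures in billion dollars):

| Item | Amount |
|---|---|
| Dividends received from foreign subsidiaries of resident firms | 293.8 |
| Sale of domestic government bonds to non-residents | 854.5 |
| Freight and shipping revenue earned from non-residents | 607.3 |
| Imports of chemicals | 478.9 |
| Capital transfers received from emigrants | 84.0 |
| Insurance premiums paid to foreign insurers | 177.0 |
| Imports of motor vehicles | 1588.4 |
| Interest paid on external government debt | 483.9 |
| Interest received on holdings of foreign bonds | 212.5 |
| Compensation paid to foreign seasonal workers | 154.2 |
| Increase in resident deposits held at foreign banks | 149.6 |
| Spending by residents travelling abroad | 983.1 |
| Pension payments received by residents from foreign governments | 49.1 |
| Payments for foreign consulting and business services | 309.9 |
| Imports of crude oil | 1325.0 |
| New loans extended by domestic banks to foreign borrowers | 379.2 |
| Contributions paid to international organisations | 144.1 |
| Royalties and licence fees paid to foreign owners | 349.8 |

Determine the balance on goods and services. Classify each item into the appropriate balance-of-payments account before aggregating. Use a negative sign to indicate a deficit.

Goods: -1588.4 - 478.9 - 1325.0 = -3392.3
Services: -349.8 - 177.0 - 309.9 - 983.1 + 607.3 = -1212.5
Trade balance = -3392.3 + (-1212.5) = -4604.8
(Excluded from the trade balance — primary income: dividends received from foreign subsidiaries of resident firms 293.8, interest paid on external government debt 483.9, interest received on holdings of foreign bonds 212.5, compensation paid to foreign seasonal workers 154.2; financial account: sale of domestic government bonds to non-residents 854.5, increase in resident deposits held at foreign banks 149.6, new loans extended by domestic banks to foreign borrowers 379.2; capital account: capital transfers received from emigrants 84.0; secondary income: pension payments received by residents from foreign governments 49.1, contributions paid to international organisations 144.1.)

-4604.8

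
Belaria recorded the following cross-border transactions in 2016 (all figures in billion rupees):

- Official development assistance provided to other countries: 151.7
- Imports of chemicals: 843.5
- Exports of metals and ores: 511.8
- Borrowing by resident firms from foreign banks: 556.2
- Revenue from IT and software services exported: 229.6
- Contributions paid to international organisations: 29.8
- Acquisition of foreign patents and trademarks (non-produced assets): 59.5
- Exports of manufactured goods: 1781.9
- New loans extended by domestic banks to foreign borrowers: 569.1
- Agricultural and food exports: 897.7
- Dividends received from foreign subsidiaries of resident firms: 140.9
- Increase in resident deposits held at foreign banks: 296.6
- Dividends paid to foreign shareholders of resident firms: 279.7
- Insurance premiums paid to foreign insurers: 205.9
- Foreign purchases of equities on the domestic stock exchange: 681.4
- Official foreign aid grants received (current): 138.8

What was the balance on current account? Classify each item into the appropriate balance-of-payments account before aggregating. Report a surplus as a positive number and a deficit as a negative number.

2190.1

Goods: 897.7 + 1781.9 + 511.8 - 843.5 = 2347.9
Services: -205.9 + 229.6 = 23.7
Primary income: -279.7 + 140.9 = -138.8
Secondary income: -151.7 + 138.8 - 29.8 = -42.7
Current account = 2347.9 + 23.7 + (-138.8) + (-42.7) = 2190.1
(Excluded from the current account — financial account: borrowing by resident firms from foreign banks 556.2, new loans extended by domestic banks to foreign borrowers 569.1, increase in resident deposits held at foreign banks 296.6, foreign purchases of equities on the domestic stock exchange 681.4; capital account: acquisition of foreign patents and trademarks (non-produced assets) 59.5.)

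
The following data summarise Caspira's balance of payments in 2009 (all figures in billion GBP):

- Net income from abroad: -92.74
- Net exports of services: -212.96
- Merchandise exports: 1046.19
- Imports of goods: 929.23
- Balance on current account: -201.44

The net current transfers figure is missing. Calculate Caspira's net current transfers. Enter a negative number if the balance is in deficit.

-12.70

Current account = goods balance + services balance + net primary income + net secondary income
Sum of the known components = -188.74
Net current transfers = CA - (known components) = -201.44 - (-188.74) = -12.70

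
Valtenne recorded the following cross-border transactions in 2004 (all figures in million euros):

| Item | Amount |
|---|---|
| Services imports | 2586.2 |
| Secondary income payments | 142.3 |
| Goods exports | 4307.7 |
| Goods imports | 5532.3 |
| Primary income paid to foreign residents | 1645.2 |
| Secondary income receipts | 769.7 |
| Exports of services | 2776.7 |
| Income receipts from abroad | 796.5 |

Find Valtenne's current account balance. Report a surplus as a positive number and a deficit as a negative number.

-1255.4

Goods balance = 4307.7 - 5532.3 = -1224.6
Services balance = 2776.7 - 2586.2 = 190.5
Trade balance (goods + services) = -1224.6 + 190.5 = -1034.1
Net primary income = 796.5 - 1645.2 = -848.7
Net secondary income = 769.7 - 142.3 = 627.4
Current account = -1034.1 + (-848.7) + 627.4 = -1255.4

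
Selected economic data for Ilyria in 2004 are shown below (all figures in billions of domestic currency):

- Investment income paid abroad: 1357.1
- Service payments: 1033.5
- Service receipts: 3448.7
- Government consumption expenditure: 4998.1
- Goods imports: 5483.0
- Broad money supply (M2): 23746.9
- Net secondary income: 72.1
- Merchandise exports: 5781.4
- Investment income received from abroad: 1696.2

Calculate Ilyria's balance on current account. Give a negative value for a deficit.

Goods balance = 5781.4 - 5483.0 = 298.4
Services balance = 3448.7 - 1033.5 = 2415.2
Trade balance (goods + services) = 298.4 + 2415.2 = 2713.6
Net primary income = 1696.2 - 1357.1 = 339.1
Net secondary income = 72.1
Current account = 2713.6 + 339.1 + 72.1 = 3124.8

3124.8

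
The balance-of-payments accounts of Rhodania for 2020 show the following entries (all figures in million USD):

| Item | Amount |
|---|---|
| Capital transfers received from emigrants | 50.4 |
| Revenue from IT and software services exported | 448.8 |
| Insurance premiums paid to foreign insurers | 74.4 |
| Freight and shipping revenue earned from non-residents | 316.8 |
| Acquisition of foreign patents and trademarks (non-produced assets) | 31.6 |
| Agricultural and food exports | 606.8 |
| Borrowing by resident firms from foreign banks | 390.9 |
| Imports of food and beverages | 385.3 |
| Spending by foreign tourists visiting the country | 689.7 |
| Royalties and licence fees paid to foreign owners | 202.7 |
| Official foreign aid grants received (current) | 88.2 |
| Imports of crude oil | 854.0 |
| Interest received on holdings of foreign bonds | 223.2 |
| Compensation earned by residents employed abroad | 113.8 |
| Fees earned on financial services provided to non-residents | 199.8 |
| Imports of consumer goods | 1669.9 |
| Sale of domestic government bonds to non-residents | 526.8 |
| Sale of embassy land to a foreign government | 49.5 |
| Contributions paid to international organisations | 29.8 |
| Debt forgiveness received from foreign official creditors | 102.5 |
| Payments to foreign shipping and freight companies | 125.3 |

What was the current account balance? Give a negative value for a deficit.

Goods: 606.8 - 385.3 - 1669.9 - 854.0 = -2302.4
Services: 689.7 + 448.8 - 202.7 - 74.4 + 199.8 + 316.8 - 125.3 = 1252.7
Primary income: 223.2 + 113.8 = 337.0
Secondary income: -29.8 + 88.2 = 58.4
Current account = (-2302.4) + 1252.7 + 337.0 + 58.4 = -654.3
(Excluded from the current account — capital account: capital transfers received from emigrants 50.4, acquisition of foreign patents and trademarks (non-produced assets) 31.6, sale of embassy land to a foreign government 49.5, debt forgiveness received from foreign official creditors 102.5; financial account: borrowing by resident firms from foreign banks 390.9, sale of domestic government bonds to non-residents 526.8.)

-654.3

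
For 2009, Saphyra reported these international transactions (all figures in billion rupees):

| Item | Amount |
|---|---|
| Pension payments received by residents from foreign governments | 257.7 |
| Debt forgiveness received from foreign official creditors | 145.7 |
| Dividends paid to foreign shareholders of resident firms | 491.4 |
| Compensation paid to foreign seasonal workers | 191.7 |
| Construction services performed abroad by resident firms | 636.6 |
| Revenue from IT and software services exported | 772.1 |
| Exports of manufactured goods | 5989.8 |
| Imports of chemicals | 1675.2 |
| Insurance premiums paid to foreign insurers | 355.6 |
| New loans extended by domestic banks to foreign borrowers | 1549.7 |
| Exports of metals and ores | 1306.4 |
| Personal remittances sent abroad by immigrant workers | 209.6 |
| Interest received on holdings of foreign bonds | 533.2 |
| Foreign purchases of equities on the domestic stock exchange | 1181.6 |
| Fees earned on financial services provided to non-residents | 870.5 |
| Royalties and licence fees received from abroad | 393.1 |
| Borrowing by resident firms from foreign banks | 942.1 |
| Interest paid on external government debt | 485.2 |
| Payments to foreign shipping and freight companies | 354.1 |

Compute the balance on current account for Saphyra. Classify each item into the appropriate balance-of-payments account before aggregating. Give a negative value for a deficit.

Goods: 5989.8 + 1306.4 - 1675.2 = 5621.0
Services: -354.1 + 772.1 + 636.6 + 870.5 + 393.1 - 355.6 = 1962.6
Primary income: -491.4 - 485.2 - 191.7 + 533.2 = -635.1
Secondary income: -209.6 + 257.7 = 48.1
Current account = 5621.0 + 1962.6 + (-635.1) + 48.1 = 6996.6
(Excluded from the current account — capital account: debt forgiveness received from foreign official creditors 145.7; financial account: new loans extended by domestic banks to foreign borrowers 1549.7, foreign purchases of equities on the domestic stock exchange 1181.6, borrowing by resident firms from foreign banks 942.1.)

6996.6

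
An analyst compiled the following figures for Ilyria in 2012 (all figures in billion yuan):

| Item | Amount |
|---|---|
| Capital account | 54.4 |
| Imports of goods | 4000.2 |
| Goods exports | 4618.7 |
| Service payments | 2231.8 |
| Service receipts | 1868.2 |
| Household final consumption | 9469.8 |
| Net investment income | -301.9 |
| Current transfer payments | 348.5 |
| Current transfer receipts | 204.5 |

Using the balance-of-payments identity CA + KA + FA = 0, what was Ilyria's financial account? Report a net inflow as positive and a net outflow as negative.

136.6

Goods balance = 4618.7 - 4000.2 = 618.5
Services balance = 1868.2 - 2231.8 = -363.6
Trade balance (goods + services) = 618.5 + (-363.6) = 254.9
Net primary income = -301.9
Net secondary income = 204.5 - 348.5 = -144.0
Current account = 254.9 + (-301.9) + (-144.0) = -191.0
Financial account = -(-191.0 + 54.4) = 136.6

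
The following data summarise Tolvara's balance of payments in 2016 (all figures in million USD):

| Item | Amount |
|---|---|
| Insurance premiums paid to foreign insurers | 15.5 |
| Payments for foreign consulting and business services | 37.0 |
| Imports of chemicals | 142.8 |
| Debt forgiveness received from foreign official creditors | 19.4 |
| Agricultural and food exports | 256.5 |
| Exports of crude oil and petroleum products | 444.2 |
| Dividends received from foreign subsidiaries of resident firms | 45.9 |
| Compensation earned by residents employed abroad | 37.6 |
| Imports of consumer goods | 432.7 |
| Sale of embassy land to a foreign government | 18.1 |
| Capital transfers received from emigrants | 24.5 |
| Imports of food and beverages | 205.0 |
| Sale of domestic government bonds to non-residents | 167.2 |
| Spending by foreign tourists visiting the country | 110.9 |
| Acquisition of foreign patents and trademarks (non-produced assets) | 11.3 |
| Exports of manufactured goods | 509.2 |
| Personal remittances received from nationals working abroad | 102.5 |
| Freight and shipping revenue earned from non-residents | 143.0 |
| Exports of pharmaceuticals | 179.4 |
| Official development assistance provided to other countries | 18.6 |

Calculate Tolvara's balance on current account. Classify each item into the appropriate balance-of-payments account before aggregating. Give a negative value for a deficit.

977.6

Goods: 444.2 - 432.7 + 179.4 - 205.0 + 509.2 - 142.8 + 256.5 = 608.8
Services: 143.0 - 37.0 + 110.9 - 15.5 = 201.4
Primary income: 45.9 + 37.6 = 83.5
Secondary income: -18.6 + 102.5 = 83.9
Current account = 608.8 + 201.4 + 83.5 + 83.9 = 977.6
(Excluded from the current account — capital account: debt forgiveness received from foreign official creditors 19.4, sale of embassy land to a foreign government 18.1, capital transfers received from emigrants 24.5, acquisition of foreign patents and trademarks (non-produced assets) 11.3; financial account: sale of domestic government bonds to non-residents 167.2.)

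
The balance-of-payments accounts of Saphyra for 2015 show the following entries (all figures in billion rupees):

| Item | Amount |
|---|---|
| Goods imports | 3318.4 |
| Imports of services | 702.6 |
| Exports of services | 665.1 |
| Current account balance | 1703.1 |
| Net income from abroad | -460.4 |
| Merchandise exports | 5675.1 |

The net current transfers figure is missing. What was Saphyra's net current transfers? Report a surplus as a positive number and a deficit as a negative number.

-155.7

Current account = goods balance + services balance + net primary income + net secondary income
Sum of the known components = 1858.8
Net current transfers = CA - (known components) = 1703.1 - 1858.8 = -155.7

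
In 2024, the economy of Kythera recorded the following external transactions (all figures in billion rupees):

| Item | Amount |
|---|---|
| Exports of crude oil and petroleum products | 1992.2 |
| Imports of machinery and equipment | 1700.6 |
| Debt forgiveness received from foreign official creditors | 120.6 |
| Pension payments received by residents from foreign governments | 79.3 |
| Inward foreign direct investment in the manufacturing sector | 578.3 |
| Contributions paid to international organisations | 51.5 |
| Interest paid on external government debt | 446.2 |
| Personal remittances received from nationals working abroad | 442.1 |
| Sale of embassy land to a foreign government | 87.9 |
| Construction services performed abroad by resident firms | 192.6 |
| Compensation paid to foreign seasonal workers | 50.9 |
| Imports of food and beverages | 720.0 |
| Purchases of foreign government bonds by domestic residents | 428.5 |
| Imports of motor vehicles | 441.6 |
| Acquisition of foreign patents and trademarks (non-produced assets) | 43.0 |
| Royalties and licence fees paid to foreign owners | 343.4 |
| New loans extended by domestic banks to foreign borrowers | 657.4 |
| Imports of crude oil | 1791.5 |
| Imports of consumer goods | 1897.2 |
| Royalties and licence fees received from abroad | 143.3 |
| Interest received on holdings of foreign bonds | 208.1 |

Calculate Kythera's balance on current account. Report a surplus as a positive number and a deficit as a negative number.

Goods: -1897.2 - 720.0 - 1791.5 - 441.6 + 1992.2 - 1700.6 = -4558.7
Services: -343.4 + 143.3 + 192.6 = -7.5
Primary income: -446.2 + 208.1 - 50.9 = -289.0
Secondary income: 442.1 + 79.3 - 51.5 = 469.9
Current account = (-4558.7) + (-7.5) + (-289.0) + 469.9 = -4385.3
(Excluded from the current account — capital account: debt forgiveness received from foreign official creditors 120.6, sale of embassy land to a foreign government 87.9, acquisition of foreign patents and trademarks (non-produced assets) 43.0; financial account: inward foreign direct investment in the manufacturing sector 578.3, purchases of foreign government bonds by domestic residents 428.5, new loans extended by domestic banks to foreign borrowers 657.4.)

-4385.3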